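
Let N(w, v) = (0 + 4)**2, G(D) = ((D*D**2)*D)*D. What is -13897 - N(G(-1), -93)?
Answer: -13913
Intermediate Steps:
G(D) = D**5 (G(D) = (D**3*D)*D = D**4*D = D**5)
N(w, v) = 16 (N(w, v) = 4**2 = 16)
-13897 - N(G(-1), -93) = -13897 - 1*16 = -13897 - 16 = -13913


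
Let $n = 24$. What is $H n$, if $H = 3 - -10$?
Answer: $312$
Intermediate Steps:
$H = 13$ ($H = 3 + 10 = 13$)
$H n = 13 \cdot 24 = 312$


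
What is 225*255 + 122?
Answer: 57497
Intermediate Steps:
225*255 + 122 = 57375 + 122 = 57497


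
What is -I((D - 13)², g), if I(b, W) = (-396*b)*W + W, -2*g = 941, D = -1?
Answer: -73035715/2 ≈ -3.6518e+7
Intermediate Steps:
g = -941/2 (g = -½*941 = -941/2 ≈ -470.50)
I(b, W) = W - 396*W*b (I(b, W) = -396*W*b + W = W - 396*W*b)
-I((D - 13)², g) = -(-941)*(1 - 396*(-1 - 13)²)/2 = -(-941)*(1 - 396*(-14)²)/2 = -(-941)*(1 - 396*196)/2 = -(-941)*(1 - 77616)/2 = -(-941)*(-77615)/2 = -1*73035715/2 = -73035715/2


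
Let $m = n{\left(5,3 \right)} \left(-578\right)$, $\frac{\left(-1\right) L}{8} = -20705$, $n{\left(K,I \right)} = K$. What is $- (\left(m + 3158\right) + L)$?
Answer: $-165908$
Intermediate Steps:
$L = 165640$ ($L = \left(-8\right) \left(-20705\right) = 165640$)
$m = -2890$ ($m = 5 \left(-578\right) = -2890$)
$- (\left(m + 3158\right) + L) = - (\left(-2890 + 3158\right) + 165640) = - (268 + 165640) = \left(-1\right) 165908 = -165908$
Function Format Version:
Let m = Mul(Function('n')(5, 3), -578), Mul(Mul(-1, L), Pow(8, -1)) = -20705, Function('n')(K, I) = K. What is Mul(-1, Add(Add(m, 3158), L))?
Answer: -165908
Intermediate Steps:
L = 165640 (L = Mul(-8, -20705) = 165640)
m = -2890 (m = Mul(5, -578) = -2890)
Mul(-1, Add(Add(m, 3158), L)) = Mul(-1, Add(Add(-2890, 3158), 165640)) = Mul(-1, Add(268, 165640)) = Mul(-1, 165908) = -165908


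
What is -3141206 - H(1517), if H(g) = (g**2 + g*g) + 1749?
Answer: -7745533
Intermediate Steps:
H(g) = 1749 + 2*g**2 (H(g) = (g**2 + g**2) + 1749 = 2*g**2 + 1749 = 1749 + 2*g**2)
-3141206 - H(1517) = -3141206 - (1749 + 2*1517**2) = -3141206 - (1749 + 2*2301289) = -3141206 - (1749 + 4602578) = -3141206 - 1*4604327 = -3141206 - 4604327 = -7745533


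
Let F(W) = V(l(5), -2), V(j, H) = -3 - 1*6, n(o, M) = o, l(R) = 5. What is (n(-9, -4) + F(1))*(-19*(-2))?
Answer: -684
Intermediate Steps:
V(j, H) = -9 (V(j, H) = -3 - 6 = -9)
F(W) = -9
(n(-9, -4) + F(1))*(-19*(-2)) = (-9 - 9)*(-19*(-2)) = -18*38 = -684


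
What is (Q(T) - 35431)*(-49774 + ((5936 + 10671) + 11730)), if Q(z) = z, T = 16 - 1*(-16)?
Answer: 758848363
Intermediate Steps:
T = 32 (T = 16 + 16 = 32)
(Q(T) - 35431)*(-49774 + ((5936 + 10671) + 11730)) = (32 - 35431)*(-49774 + ((5936 + 10671) + 11730)) = -35399*(-49774 + (16607 + 11730)) = -35399*(-49774 + 28337) = -35399*(-21437) = 758848363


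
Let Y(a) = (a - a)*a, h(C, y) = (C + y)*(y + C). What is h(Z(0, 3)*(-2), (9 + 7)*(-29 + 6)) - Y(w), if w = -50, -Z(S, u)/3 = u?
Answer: 122500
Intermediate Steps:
Z(S, u) = -3*u
h(C, y) = (C + y)² (h(C, y) = (C + y)*(C + y) = (C + y)²)
Y(a) = 0 (Y(a) = 0*a = 0)
h(Z(0, 3)*(-2), (9 + 7)*(-29 + 6)) - Y(w) = (-3*3*(-2) + (9 + 7)*(-29 + 6))² - 1*0 = (-9*(-2) + 16*(-23))² + 0 = (18 - 368)² + 0 = (-350)² + 0 = 122500 + 0 = 122500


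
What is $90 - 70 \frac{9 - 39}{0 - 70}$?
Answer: $60$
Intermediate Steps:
$90 - 70 \frac{9 - 39}{0 - 70} = 90 - 70 \left(- \frac{30}{-70}\right) = 90 - 70 \left(\left(-30\right) \left(- \frac{1}{70}\right)\right) = 90 - 30 = 60$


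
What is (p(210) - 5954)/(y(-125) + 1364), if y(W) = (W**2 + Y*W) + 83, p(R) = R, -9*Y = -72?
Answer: -718/2009 ≈ -0.35739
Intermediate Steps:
Y = 8 (Y = -1/9*(-72) = 8)
y(W) = 83 + W**2 + 8*W (y(W) = (W**2 + 8*W) + 83 = 83 + W**2 + 8*W)
(p(210) - 5954)/(y(-125) + 1364) = (210 - 5954)/((83 + (-125)**2 + 8*(-125)) + 1364) = -5744/((83 + 15625 - 1000) + 1364) = -5744/(14708 + 1364) = -5744/16072 = -5744*1/16072 = -718/2009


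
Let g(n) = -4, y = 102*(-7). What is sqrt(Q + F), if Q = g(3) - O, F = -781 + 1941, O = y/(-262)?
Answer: sqrt(19791349)/131 ≈ 33.960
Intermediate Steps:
y = -714
O = 357/131 (O = -714/(-262) = -714*(-1/262) = 357/131 ≈ 2.7252)
F = 1160
Q = -881/131 (Q = -4 - 1*357/131 = -4 - 357/131 = -881/131 ≈ -6.7252)
sqrt(Q + F) = sqrt(-881/131 + 1160) = sqrt(151079/131) = sqrt(19791349)/131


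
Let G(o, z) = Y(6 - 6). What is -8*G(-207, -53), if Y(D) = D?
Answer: 0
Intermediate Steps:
G(o, z) = 0 (G(o, z) = 6 - 6 = 0)
-8*G(-207, -53) = -8*0 = 0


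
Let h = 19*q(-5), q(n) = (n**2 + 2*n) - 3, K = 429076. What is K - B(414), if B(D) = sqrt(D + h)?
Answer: 429076 - sqrt(642) ≈ 4.2905e+5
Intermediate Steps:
q(n) = -3 + n**2 + 2*n
h = 228 (h = 19*(-3 + (-5)**2 + 2*(-5)) = 19*(-3 + 25 - 10) = 19*12 = 228)
B(D) = sqrt(228 + D) (B(D) = sqrt(D + 228) = sqrt(228 + D))
K - B(414) = 429076 - sqrt(228 + 414) = 429076 - sqrt(642)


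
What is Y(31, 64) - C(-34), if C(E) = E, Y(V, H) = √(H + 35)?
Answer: 34 + 3*√11 ≈ 43.950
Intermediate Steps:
Y(V, H) = √(35 + H)
Y(31, 64) - C(-34) = √(35 + 64) - 1*(-34) = √99 + 34 = 3*√11 + 34 = 34 + 3*√11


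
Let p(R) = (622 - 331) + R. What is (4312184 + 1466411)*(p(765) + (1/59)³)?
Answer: 1253262983783875/205379 ≈ 6.1022e+9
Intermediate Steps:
p(R) = 291 + R
(4312184 + 1466411)*(p(765) + (1/59)³) = (4312184 + 1466411)*((291 + 765) + (1/59)³) = 5778595*(1056 + (1/59)³) = 5778595*(1056 + 1/205379) = 5778595*(216880225/205379) = 1253262983783875/205379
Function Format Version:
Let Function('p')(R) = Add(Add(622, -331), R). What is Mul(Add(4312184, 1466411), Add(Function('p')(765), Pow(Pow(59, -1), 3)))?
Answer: Rational(1253262983783875, 205379) ≈ 6.1022e+9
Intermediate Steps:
Function('p')(R) = Add(291, R)
Mul(Add(4312184, 1466411), Add(Function('p')(765), Pow(Pow(59, -1), 3))) = Mul(Add(4312184, 1466411), Add(Add(291, 765), Pow(Pow(59, -1), 3))) = Mul(5778595, Add(1056, Pow(Rational(1, 59), 3))) = Mul(5778595, Add(1056, Rational(1, 205379))) = Mul(5778595, Rational(216880225, 205379)) = Rational(1253262983783875, 205379)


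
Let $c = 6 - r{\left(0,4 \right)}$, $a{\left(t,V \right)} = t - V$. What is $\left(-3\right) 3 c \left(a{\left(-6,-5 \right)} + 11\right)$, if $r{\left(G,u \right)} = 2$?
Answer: $-360$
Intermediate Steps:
$c = 4$ ($c = 6 - 2 = 4$)
$\left(-3\right) 3 c \left(a{\left(-6,-5 \right)} + 11\right) = \left(-3\right) 3 \cdot 4 \left(\left(-6 - -5\right) + 11\right) = \left(-9\right) 4 \left(\left(-6 + 5\right) + 11\right) = - 36 \left(-1 + 11\right) = \left(-36\right) 10 = -360$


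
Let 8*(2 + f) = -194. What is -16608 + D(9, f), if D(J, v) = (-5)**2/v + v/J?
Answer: -1395397/84 ≈ -16612.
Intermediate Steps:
f = -105/4 (f = -2 + (1/8)*(-194) = -2 - 97/4 = -105/4 ≈ -26.250)
D(J, v) = 25/v + v/J
-16608 + D(9, f) = -16608 + (25/(-105/4) - 105/4/9) = -16608 + (25*(-4/105) - 105/4*1/9) = -16608 + (-20/21 - 35/12) = -16608 - 325/84 = -1395397/84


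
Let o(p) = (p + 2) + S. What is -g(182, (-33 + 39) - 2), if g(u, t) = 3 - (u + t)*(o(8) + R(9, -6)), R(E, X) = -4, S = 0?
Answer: 1113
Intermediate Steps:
o(p) = 2 + p (o(p) = (p + 2) + 0 = (2 + p) + 0 = 2 + p)
g(u, t) = 3 - 6*t - 6*u (g(u, t) = 3 - (u + t)*((2 + 8) - 4) = 3 - (t + u)*(10 - 4) = 3 - (t + u)*6 = 3 - (6*t + 6*u) = 3 + (-6*t - 6*u) = 3 - 6*t - 6*u)
-g(182, (-33 + 39) - 2) = -(3 - 6*((-33 + 39) - 2) - 6*182) = -(3 - 6*(6 - 2) - 1092) = -(3 - 6*4 - 1092) = -(3 - 24 - 1092) = -1*(-1113) = 1113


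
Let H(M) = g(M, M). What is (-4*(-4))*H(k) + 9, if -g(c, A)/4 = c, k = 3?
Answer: -183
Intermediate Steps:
g(c, A) = -4*c
H(M) = -4*M
(-4*(-4))*H(k) + 9 = (-4*(-4))*(-4*3) + 9 = 16*(-12) + 9 = -192 + 9 = -183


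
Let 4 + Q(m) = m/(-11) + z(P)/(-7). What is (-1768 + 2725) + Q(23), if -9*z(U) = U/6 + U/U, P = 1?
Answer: 564851/594 ≈ 950.93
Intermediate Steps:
z(U) = -⅑ - U/54 (z(U) = -(U/6 + U/U)/9 = -(U*(⅙) + 1)/9 = -(U/6 + 1)/9 = -(1 + U/6)/9 = -⅑ - U/54)
Q(m) = -215/54 - m/11 (Q(m) = -4 + (m/(-11) + (-⅑ - 1/54*1)/(-7)) = -4 + (m*(-1/11) + (-⅑ - 1/54)*(-⅐)) = -4 + (-m/11 - 7/54*(-⅐)) = -4 + (-m/11 + 1/54) = -4 + (1/54 - m/11) = -215/54 - m/11)
(-1768 + 2725) + Q(23) = (-1768 + 2725) + (-215/54 - 1/11*23) = 957 + (-215/54 - 23/11) = 957 - 3607/594 = 564851/594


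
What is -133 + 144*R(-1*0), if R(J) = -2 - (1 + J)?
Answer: -565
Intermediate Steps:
R(J) = -3 - J (R(J) = -2 + (-1 - J) = -3 - J)
-133 + 144*R(-1*0) = -133 + 144*(-3 - (-1)*0) = -133 + 144*(-3 - 1*0) = -133 + 144*(-3 + 0) = -133 + 144*(-3) = -133 - 432 = -565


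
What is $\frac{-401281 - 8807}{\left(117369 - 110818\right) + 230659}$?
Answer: $- \frac{68348}{39535} \approx -1.7288$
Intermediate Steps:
$\frac{-401281 - 8807}{\left(117369 - 110818\right) + 230659} = - \frac{410088}{\left(117369 - 110818\right) + 230659} = - \frac{410088}{6551 + 230659} = - \frac{410088}{237210} = \left(-410088\right) \frac{1}{237210} = - \frac{68348}{39535}$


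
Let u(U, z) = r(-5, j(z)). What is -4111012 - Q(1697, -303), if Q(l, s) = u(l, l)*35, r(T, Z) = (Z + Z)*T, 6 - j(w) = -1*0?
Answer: -4108912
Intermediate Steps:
j(w) = 6 (j(w) = 6 - (-1)*0 = 6 - 1*0 = 6 + 0 = 6)
r(T, Z) = 2*T*Z (r(T, Z) = (2*Z)*T = 2*T*Z)
u(U, z) = -60 (u(U, z) = 2*(-5)*6 = -60)
Q(l, s) = -2100 (Q(l, s) = -60*35 = -2100)
-4111012 - Q(1697, -303) = -4111012 - 1*(-2100) = -4111012 + 2100 = -4108912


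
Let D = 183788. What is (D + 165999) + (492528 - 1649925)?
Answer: -807610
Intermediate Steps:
(D + 165999) + (492528 - 1649925) = (183788 + 165999) + (492528 - 1649925) = 349787 - 1157397 = -807610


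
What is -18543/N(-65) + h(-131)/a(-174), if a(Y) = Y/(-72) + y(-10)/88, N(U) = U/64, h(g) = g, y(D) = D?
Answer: 89912157/4940 ≈ 18201.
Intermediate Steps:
N(U) = U/64 (N(U) = U*(1/64) = U/64)
a(Y) = -5/44 - Y/72 (a(Y) = Y/(-72) - 10/88 = Y*(-1/72) - 10*1/88 = -Y/72 - 5/44 = -5/44 - Y/72)
-18543/N(-65) + h(-131)/a(-174) = -18543/((1/64)*(-65)) - 131/(-5/44 - 1/72*(-174)) = -18543/(-65/64) - 131/(-5/44 + 29/12) = -18543*(-64/65) - 131/76/33 = 1186752/65 - 131*33/76 = 1186752/65 - 4323/76 = 89912157/4940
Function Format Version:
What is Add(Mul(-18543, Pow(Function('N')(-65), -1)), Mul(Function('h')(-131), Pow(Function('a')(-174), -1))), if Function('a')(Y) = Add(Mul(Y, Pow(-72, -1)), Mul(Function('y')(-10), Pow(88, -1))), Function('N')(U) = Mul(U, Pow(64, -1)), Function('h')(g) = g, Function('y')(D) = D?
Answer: Rational(89912157, 4940) ≈ 18201.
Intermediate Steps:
Function('N')(U) = Mul(Rational(1, 64), U) (Function('N')(U) = Mul(U, Rational(1, 64)) = Mul(Rational(1, 64), U))
Function('a')(Y) = Add(Rational(-5, 44), Mul(Rational(-1, 72), Y)) (Function('a')(Y) = Add(Mul(Y, Pow(-72, -1)), Mul(-10, Pow(88, -1))) = Add(Mul(Y, Rational(-1, 72)), Mul(-10, Rational(1, 88))) = Add(Mul(Rational(-1, 72), Y), Rational(-5, 44)) = Add(Rational(-5, 44), Mul(Rational(-1, 72), Y)))
Add(Mul(-18543, Pow(Function('N')(-65), -1)), Mul(Function('h')(-131), Pow(Function('a')(-174), -1))) = Add(Mul(-18543, Pow(Mul(Rational(1, 64), -65), -1)), Mul(-131, Pow(Add(Rational(-5, 44), Mul(Rational(-1, 72), -174)), -1))) = Add(Mul(-18543, Pow(Rational(-65, 64), -1)), Mul(-131, Pow(Add(Rational(-5, 44), Rational(29, 12)), -1))) = Add(Mul(-18543, Rational(-64, 65)), Mul(-131, Pow(Rational(76, 33), -1))) = Add(Rational(1186752, 65), Mul(-131, Rational(33, 76))) = Add(Rational(1186752, 65), Rational(-4323, 76)) = Rational(89912157, 4940)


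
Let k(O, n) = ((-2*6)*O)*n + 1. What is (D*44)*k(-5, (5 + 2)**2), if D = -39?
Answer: -5046756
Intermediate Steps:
k(O, n) = 1 - 12*O*n (k(O, n) = (-12*O)*n + 1 = -12*O*n + 1 = 1 - 12*O*n)
(D*44)*k(-5, (5 + 2)**2) = (-39*44)*(1 - 12*(-5)*(5 + 2)**2) = -1716*(1 - 12*(-5)*7**2) = -1716*(1 - 12*(-5)*49) = -1716*(1 + 2940) = -1716*2941 = -5046756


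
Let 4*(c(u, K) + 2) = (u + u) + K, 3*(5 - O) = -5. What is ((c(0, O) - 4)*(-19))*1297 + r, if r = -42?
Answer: 320233/3 ≈ 1.0674e+5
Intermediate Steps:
O = 20/3 (O = 5 - ⅓*(-5) = 5 + 5/3 = 20/3 ≈ 6.6667)
c(u, K) = -2 + u/2 + K/4 (c(u, K) = -2 + ((u + u) + K)/4 = -2 + (2*u + K)/4 = -2 + (K + 2*u)/4 = -2 + (u/2 + K/4) = -2 + u/2 + K/4)
((c(0, O) - 4)*(-19))*1297 + r = (((-2 + (½)*0 + (¼)*(20/3)) - 4)*(-19))*1297 - 42 = (((-2 + 0 + 5/3) - 4)*(-19))*1297 - 42 = ((-⅓ - 4)*(-19))*1297 - 42 = -13/3*(-19)*1297 - 42 = (247/3)*1297 - 42 = 320359/3 - 42 = 320233/3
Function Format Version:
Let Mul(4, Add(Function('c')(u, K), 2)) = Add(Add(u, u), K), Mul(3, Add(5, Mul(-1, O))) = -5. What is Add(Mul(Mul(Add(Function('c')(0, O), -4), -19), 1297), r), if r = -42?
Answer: Rational(320233, 3) ≈ 1.0674e+5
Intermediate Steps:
O = Rational(20, 3) (O = Add(5, Mul(Rational(-1, 3), -5)) = Add(5, Rational(5, 3)) = Rational(20, 3) ≈ 6.6667)
Function('c')(u, K) = Add(-2, Mul(Rational(1, 2), u), Mul(Rational(1, 4), K)) (Function('c')(u, K) = Add(-2, Mul(Rational(1, 4), Add(Add(u, u), K))) = Add(-2, Mul(Rational(1, 4), Add(Mul(2, u), K))) = Add(-2, Mul(Rational(1, 4), Add(K, Mul(2, u)))) = Add(-2, Add(Mul(Rational(1, 2), u), Mul(Rational(1, 4), K))) = Add(-2, Mul(Rational(1, 2), u), Mul(Rational(1, 4), K)))
Add(Mul(Mul(Add(Function('c')(0, O), -4), -19), 1297), r) = Add(Mul(Mul(Add(Add(-2, Mul(Rational(1, 2), 0), Mul(Rational(1, 4), Rational(20, 3))), -4), -19), 1297), -42) = Add(Mul(Mul(Add(Add(-2, 0, Rational(5, 3)), -4), -19), 1297), -42) = Add(Mul(Mul(Add(Rational(-1, 3), -4), -19), 1297), -42) = Add(Mul(Mul(Rational(-13, 3), -19), 1297), -42) = Add(Mul(Rational(247, 3), 1297), -42) = Add(Rational(320359, 3), -42) = Rational(320233, 3)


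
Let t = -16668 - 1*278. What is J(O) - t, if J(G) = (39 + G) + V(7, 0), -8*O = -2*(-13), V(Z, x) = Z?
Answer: 67955/4 ≈ 16989.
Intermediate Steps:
O = -13/4 (O = -(-1)*(-13)/4 = -1/8*26 = -13/4 ≈ -3.2500)
t = -16946 (t = -16668 - 278 = -16946)
J(G) = 46 + G (J(G) = (39 + G) + 7 = 46 + G)
J(O) - t = (46 - 13/4) - 1*(-16946) = 171/4 + 16946 = 67955/4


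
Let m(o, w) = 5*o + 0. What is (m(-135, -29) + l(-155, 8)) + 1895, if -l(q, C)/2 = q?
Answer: 1530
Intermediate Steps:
l(q, C) = -2*q
m(o, w) = 5*o
(m(-135, -29) + l(-155, 8)) + 1895 = (5*(-135) - 2*(-155)) + 1895 = (-675 + 310) + 1895 = -365 + 1895 = 1530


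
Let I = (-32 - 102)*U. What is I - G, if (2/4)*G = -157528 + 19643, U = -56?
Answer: 283274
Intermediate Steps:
I = 7504 (I = (-32 - 102)*(-56) = -134*(-56) = 7504)
G = -275770 (G = 2*(-157528 + 19643) = 2*(-137885) = -275770)
I - G = 7504 - 1*(-275770) = 7504 + 275770 = 283274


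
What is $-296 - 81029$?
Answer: $-81325$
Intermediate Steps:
$-296 - 81029 = -81325$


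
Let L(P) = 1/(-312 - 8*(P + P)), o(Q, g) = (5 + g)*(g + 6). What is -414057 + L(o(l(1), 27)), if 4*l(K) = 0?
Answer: -7125092857/17208 ≈ -4.1406e+5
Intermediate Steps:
l(K) = 0 (l(K) = (1/4)*0 = 0)
o(Q, g) = (5 + g)*(6 + g)
L(P) = 1/(-312 - 16*P)
-414057 + L(o(l(1), 27)) = -414057 - 1/(312 + 16*(30 + 27**2 + 11*27)) = -414057 - 1/(312 + 16*(30 + 729 + 297)) = -414057 - 1/(312 + 16*1056) = -414057 - 1/(312 + 16896) = -414057 - 1/17208 = -7125092857/17208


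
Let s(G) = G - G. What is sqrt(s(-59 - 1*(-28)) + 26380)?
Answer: 2*sqrt(6595) ≈ 162.42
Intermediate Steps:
s(G) = 0
sqrt(s(-59 - 1*(-28)) + 26380) = sqrt(0 + 26380) = sqrt(26380) = 2*sqrt(6595)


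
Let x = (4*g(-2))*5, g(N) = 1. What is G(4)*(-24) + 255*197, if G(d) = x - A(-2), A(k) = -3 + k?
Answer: 49635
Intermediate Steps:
x = 20 (x = (4*1)*5 = 4*5 = 20)
G(d) = 25 (G(d) = 20 - (-3 - 2) = 20 - 1*(-5) = 20 + 5 = 25)
G(4)*(-24) + 255*197 = 25*(-24) + 255*197 = -600 + 50235 = 49635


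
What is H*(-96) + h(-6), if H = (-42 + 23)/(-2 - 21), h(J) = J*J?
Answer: -996/23 ≈ -43.304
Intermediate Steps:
h(J) = J²
H = 19/23 (H = -19/(-23) = -19*(-1/23) = 19/23 ≈ 0.82609)
H*(-96) + h(-6) = (19/23)*(-96) + (-6)² = -1824/23 + 36 = -996/23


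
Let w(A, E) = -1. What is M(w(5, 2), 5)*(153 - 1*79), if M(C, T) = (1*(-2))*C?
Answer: 148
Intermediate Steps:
M(C, T) = -2*C
M(w(5, 2), 5)*(153 - 1*79) = (-2*(-1))*(153 - 1*79) = 2*(153 - 79) = 2*74 = 148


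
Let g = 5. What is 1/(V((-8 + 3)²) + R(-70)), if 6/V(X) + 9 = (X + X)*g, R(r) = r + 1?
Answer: -241/16623 ≈ -0.014498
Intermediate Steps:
R(r) = 1 + r
V(X) = 6/(-9 + 10*X) (V(X) = 6/(-9 + (X + X)*5) = 6/(-9 + (2*X)*5) = 6/(-9 + 10*X))
1/(V((-8 + 3)²) + R(-70)) = 1/(6/(-9 + 10*(-8 + 3)²) + (1 - 70)) = 1/(6/(-9 + 10*(-5)²) - 69) = 1/(6/(-9 + 10*25) - 69) = 1/(6/(-9 + 250) - 69) = 1/(6/241 - 69) = 1/(-16623/241) = -241/16623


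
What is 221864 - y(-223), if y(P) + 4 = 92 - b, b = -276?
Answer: 221500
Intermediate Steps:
y(P) = 364 (y(P) = -4 + (92 - 1*(-276)) = -4 + (92 + 276) = -4 + 368 = 364)
221864 - y(-223) = 221864 - 1*364 = 221864 - 364 = 221500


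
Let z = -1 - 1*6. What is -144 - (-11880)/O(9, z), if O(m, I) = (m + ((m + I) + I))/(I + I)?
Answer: -41724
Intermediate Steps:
z = -7 (z = -1 - 6 = -7)
O(m, I) = (2*I + 2*m)/(2*I) (O(m, I) = (m + ((I + m) + I))/((2*I)) = (m + (m + 2*I))*(1/(2*I)) = (2*I + 2*m)*(1/(2*I)) = (2*I + 2*m)/(2*I))
-144 - (-11880)/O(9, z) = -144 - (-11880)/((-7 + 9)/(-7)) = -144 - (-11880)/((-⅐*2)) = -144 - (-11880)/(-2/7) = -144 - (-11880)*(-7)/2 = -144 - 99*420 = -144 - 41580 = -41724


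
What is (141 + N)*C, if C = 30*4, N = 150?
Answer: 34920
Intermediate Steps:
C = 120
(141 + N)*C = (141 + 150)*120 = 291*120 = 34920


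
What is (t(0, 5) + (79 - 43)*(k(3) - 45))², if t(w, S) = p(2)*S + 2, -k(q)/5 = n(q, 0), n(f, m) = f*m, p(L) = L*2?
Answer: 2553604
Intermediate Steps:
p(L) = 2*L
k(q) = 0 (k(q) = -5*q*0 = -5*0 = 0)
t(w, S) = 2 + 4*S (t(w, S) = (2*2)*S + 2 = 4*S + 2 = 2 + 4*S)
(t(0, 5) + (79 - 43)*(k(3) - 45))² = ((2 + 4*5) + (79 - 43)*(0 - 45))² = ((2 + 20) + 36*(-45))² = (22 - 1620)² = (-1598)² = 2553604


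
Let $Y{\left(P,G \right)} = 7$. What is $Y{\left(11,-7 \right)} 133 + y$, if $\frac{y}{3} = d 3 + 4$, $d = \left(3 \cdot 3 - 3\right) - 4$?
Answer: $961$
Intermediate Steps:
$d = 2$ ($d = \left(9 - 3\right) - 4 = 6 - 4 = 2$)
$y = 30$ ($y = 3 \left(2 \cdot 3 + 4\right) = 3 \left(6 + 4\right) = 3 \cdot 10 = 30$)
$Y{\left(11,-7 \right)} 133 + y = 7 \cdot 133 + 30 = 931 + 30 = 961$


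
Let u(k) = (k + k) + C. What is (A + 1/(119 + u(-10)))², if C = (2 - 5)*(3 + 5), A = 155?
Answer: 135163876/5625 ≈ 24029.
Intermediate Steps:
C = -24 (C = -3*8 = -24)
u(k) = -24 + 2*k (u(k) = (k + k) - 24 = 2*k - 24 = -24 + 2*k)
(A + 1/(119 + u(-10)))² = (155 + 1/(119 + (-24 + 2*(-10))))² = (155 + 1/(119 + (-24 - 20)))² = (155 + 1/(119 - 44))² = (155 + 1/75)² = (11626/75)² = 135163876/5625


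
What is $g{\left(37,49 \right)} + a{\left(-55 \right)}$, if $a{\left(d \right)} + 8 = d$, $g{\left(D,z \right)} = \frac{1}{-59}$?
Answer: $- \frac{3718}{59} \approx -63.017$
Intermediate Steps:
$g{\left(D,z \right)} = - \frac{1}{59}$
$a{\left(d \right)} = -8 + d$
$g{\left(37,49 \right)} + a{\left(-55 \right)} = - \frac{1}{59} - 63 = - \frac{3718}{59}$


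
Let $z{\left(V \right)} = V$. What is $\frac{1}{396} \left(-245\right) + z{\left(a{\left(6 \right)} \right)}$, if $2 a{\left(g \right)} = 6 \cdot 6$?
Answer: $\frac{6883}{396} \approx 17.381$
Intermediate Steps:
$a{\left(g \right)} = 18$ ($a{\left(g \right)} = \frac{6 \cdot 6}{2} = \frac{1}{2} \cdot 36 = 18$)
$\frac{1}{396} \left(-245\right) + z{\left(a{\left(6 \right)} \right)} = \frac{1}{396} \left(-245\right) + 18 = - \frac{245}{396} + 18 = \frac{6883}{396}$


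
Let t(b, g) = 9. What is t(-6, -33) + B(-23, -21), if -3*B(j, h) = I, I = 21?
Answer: 2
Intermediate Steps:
B(j, h) = -7 (B(j, h) = -1/3*21 = -7)
t(-6, -33) + B(-23, -21) = 9 - 7 = 2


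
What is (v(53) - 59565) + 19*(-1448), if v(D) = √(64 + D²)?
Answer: -87077 + 13*√17 ≈ -87023.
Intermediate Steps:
(v(53) - 59565) + 19*(-1448) = (√(64 + 53²) - 59565) + 19*(-1448) = (√(64 + 2809) - 59565) - 27512 = (√2873 - 59565) - 27512 = (13*√17 - 59565) - 27512 = (-59565 + 13*√17) - 27512 = -87077 + 13*√17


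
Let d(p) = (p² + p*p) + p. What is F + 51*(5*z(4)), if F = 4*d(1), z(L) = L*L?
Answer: 4092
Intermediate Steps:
d(p) = p + 2*p² (d(p) = (p² + p²) + p = 2*p² + p = p + 2*p²)
z(L) = L²
F = 12 (F = 4*(1*(1 + 2*1)) = 4*(1*(1 + 2)) = 4*(1*3) = 4*3 = 12)
F + 51*(5*z(4)) = 12 + 51*(5*4²) = 12 + 51*(5*16) = 12 + 51*80 = 12 + 4080 = 4092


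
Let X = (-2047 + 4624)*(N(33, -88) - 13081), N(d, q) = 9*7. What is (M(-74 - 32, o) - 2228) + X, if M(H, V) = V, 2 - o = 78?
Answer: -33549690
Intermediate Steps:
o = -76 (o = 2 - 1*78 = 2 - 78 = -76)
N(d, q) = 63
X = -33547386 (X = (-2047 + 4624)*(63 - 13081) = 2577*(-13018) = -33547386)
(M(-74 - 32, o) - 2228) + X = (-76 - 2228) - 33547386 = -2304 - 33547386 = -33549690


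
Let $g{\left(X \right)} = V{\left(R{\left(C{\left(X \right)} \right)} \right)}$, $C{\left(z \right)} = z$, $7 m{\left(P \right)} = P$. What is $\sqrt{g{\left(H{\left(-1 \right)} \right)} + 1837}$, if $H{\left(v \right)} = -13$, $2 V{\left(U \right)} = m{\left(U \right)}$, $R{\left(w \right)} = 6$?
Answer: $\frac{\sqrt{90034}}{7} \approx 42.865$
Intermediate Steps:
$m{\left(P \right)} = \frac{P}{7}$
$V{\left(U \right)} = \frac{U}{14}$ ($V{\left(U \right)} = \frac{\frac{1}{7} U}{2} = \frac{U}{14}$)
$g{\left(X \right)} = \frac{3}{7}$ ($g{\left(X \right)} = \frac{1}{14} \cdot 6 = \frac{3}{7}$)
$\sqrt{g{\left(H{\left(-1 \right)} \right)} + 1837} = \sqrt{\frac{3}{7} + 1837} = \sqrt{\frac{12862}{7}} = \frac{\sqrt{90034}}{7}$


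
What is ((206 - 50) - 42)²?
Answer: 12996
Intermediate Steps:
((206 - 50) - 42)² = (156 - 42)² = 114² = 12996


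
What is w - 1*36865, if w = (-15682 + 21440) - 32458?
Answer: -63565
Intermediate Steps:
w = -26700 (w = 5758 - 32458 = -26700)
w - 1*36865 = -26700 - 1*36865 = -26700 - 36865 = -63565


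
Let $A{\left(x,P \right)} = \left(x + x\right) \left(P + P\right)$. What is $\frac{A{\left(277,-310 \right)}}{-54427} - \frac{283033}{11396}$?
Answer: $- \frac{310549703}{16763516} \approx -18.525$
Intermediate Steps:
$A{\left(x,P \right)} = 4 P x$ ($A{\left(x,P \right)} = 2 x 2 P = 4 P x$)
$\frac{A{\left(277,-310 \right)}}{-54427} - \frac{283033}{11396} = \frac{4 \left(-310\right) 277}{-54427} - \frac{283033}{11396} = \left(-343480\right) \left(- \frac{1}{54427}\right) - \frac{283033}{11396} = \frac{343480}{54427} - \frac{283033}{11396} = - \frac{310549703}{16763516}$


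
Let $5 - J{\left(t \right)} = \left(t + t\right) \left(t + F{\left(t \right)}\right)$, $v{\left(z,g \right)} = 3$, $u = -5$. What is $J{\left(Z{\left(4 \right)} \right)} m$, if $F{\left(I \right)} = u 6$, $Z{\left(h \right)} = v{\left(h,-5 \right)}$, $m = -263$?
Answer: $-43921$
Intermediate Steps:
$Z{\left(h \right)} = 3$
$F{\left(I \right)} = -30$ ($F{\left(I \right)} = \left(-5\right) 6 = -30$)
$J{\left(t \right)} = 5 - 2 t \left(-30 + t\right)$ ($J{\left(t \right)} = 5 - \left(t + t\right) \left(t - 30\right) = 5 - 2 t \left(-30 + t\right)$)
$J{\left(Z{\left(4 \right)} \right)} m = \left(5 - 2 \cdot 3^{2} + 60 \cdot 3\right) \left(-263\right) = \left(5 - 18 + 180\right) \left(-263\right) = 167 \left(-263\right) = -43921$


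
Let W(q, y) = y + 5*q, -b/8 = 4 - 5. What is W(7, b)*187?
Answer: 8041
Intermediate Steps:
b = 8 (b = -8*(4 - 5) = -8*(-1) = 8)
W(7, b)*187 = (8 + 5*7)*187 = (8 + 35)*187 = 43*187 = 8041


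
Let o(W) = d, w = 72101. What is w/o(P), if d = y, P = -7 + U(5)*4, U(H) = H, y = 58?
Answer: 72101/58 ≈ 1243.1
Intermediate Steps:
P = 13 (P = -7 + 5*4 = -7 + 20 = 13)
d = 58
o(W) = 58
w/o(P) = 72101/58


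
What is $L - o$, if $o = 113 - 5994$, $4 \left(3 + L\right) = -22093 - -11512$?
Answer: $\frac{12931}{4} \approx 3232.8$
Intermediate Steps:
$L = - \frac{10593}{4}$ ($L = -3 + \frac{-22093 - -11512}{4} = -3 + \frac{-22093 + 11512}{4} = -3 + \frac{1}{4} \left(-10581\right) = -3 - \frac{10581}{4} = - \frac{10593}{4} \approx -2648.3$)
$o = -5881$ ($o = 113 - 5994 = -5881$)
$L - o = - \frac{10593}{4} - -5881 = - \frac{10593}{4} + 5881 = \frac{12931}{4}$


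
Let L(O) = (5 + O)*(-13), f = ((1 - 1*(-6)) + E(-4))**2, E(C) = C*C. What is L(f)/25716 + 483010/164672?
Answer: 469913839/176446048 ≈ 2.6632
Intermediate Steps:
E(C) = C**2
f = 529 (f = ((1 - 1*(-6)) + (-4)**2)**2 = ((1 + 6) + 16)**2 = (7 + 16)**2 = 23**2 = 529)
L(O) = -65 - 13*O
L(f)/25716 + 483010/164672 = (-65 - 13*529)/25716 + 483010/164672 = (-65 - 6877)*(1/25716) + 483010*(1/164672) = -6942*1/25716 + 241505/82336 = -1157/4286 + 241505/82336 = 469913839/176446048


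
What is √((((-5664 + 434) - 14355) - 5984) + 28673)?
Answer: 4*√194 ≈ 55.714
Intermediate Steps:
√((((-5664 + 434) - 14355) - 5984) + 28673) = √(((-5230 - 14355) - 5984) + 28673) = √((-19585 - 5984) + 28673) = √(-25569 + 28673) = √3104 = 4*√194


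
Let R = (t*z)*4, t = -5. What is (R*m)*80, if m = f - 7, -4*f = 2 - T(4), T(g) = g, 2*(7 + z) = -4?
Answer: -93600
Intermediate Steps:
z = -9 (z = -7 + (½)*(-4) = -7 - 2 = -9)
f = ½ (f = -(2 - 1*4)/4 = -(2 - 4)/4 = -¼*(-2) = ½ ≈ 0.50000)
m = -13/2 (m = ½ - 7 = -13/2 ≈ -6.5000)
R = 180 (R = -5*(-9)*4 = 45*4 = 180)
(R*m)*80 = (180*(-13/2))*80 = -1170*80 = -93600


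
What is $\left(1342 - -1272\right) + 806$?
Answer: $3420$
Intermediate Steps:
$\left(1342 - -1272\right) + 806 = \left(1342 + \left(-159 + 1431\right)\right) + 806 = \left(1342 + 1272\right) + 806 = 2614 + 806 = 3420$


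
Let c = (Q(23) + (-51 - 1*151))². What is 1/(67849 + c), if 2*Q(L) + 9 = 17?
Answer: 1/107053 ≈ 9.3412e-6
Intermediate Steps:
Q(L) = 4 (Q(L) = -9/2 + (½)*17 = -9/2 + 17/2 = 4)
c = 39204 (c = (4 + (-51 - 1*151))² = (4 + (-51 - 151))² = (4 - 202)² = (-198)² = 39204)
1/(67849 + c) = 1/(67849 + 39204) = 1/107053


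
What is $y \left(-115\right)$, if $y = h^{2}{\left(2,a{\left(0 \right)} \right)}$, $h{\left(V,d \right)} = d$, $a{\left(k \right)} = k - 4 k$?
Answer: $0$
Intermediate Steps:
$a{\left(k \right)} = - 3 k$
$y = 0$ ($y = \left(\left(-3\right) 0\right)^{2} = 0^{2} = 0$)
$y \left(-115\right) = 0 \left(-115\right) = 0$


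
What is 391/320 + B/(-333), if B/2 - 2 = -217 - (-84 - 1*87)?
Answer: 158363/106560 ≈ 1.4861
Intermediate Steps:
B = -88 (B = 4 + 2*(-217 - (-84 - 1*87)) = 4 + 2*(-217 - (-84 - 87)) = 4 + 2*(-217 - 1*(-171)) = 4 + 2*(-217 + 171) = 4 + 2*(-46) = 4 - 92 = -88)
391/320 + B/(-333) = 391/320 - 88/(-333) = 391*(1/320) - 88*(-1/333) = 391/320 + 88/333 = 158363/106560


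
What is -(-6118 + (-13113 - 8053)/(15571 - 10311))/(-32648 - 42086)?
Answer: -16100923/196550420 ≈ -0.081918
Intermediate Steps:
-(-6118 + (-13113 - 8053)/(15571 - 10311))/(-32648 - 42086) = -(-6118 - 21166/5260)/(-74734) = -(-6118 - 21166*1/5260)*(-1)/74734 = -(-6118 - 10583/2630)*(-1)/74734 = -(-16100923)*(-1)/(2630*74734) = -1*16100923/196550420 = -16100923/196550420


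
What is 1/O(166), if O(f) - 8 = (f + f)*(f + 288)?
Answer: 1/150736 ≈ 6.6341e-6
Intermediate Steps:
O(f) = 8 + 2*f*(288 + f) (O(f) = 8 + (f + f)*(f + 288) = 8 + (2*f)*(288 + f) = 8 + 2*f*(288 + f))
1/O(166) = 1/(8 + 2*166² + 576*166) = 1/(8 + 2*27556 + 95616) = 1/(8 + 55112 + 95616) = 1/150736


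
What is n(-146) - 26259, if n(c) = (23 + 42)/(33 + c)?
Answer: -2967332/113 ≈ -26260.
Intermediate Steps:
n(c) = 65/(33 + c)
n(-146) - 26259 = 65/(33 - 146) - 26259 = 65/(-113) - 26259 = 65*(-1/113) - 26259 = -65/113 - 26259 = -2967332/113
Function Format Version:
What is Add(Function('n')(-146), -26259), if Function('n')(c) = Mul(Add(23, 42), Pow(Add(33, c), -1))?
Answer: Rational(-2967332, 113) ≈ -26260.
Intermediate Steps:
Function('n')(c) = Mul(65, Pow(Add(33, c), -1))
Add(Function('n')(-146), -26259) = Add(Mul(65, Pow(Add(33, -146), -1)), -26259) = Add(Mul(65, Pow(-113, -1)), -26259) = Add(Mul(65, Rational(-1, 113)), -26259) = Add(Rational(-65, 113), -26259) = Rational(-2967332, 113)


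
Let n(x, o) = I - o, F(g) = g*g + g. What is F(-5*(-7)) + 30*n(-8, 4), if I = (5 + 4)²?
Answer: 3570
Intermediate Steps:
I = 81 (I = 9² = 81)
F(g) = g + g² (F(g) = g² + g = g + g²)
n(x, o) = 81 - o
F(-5*(-7)) + 30*n(-8, 4) = (-5*(-7))*(1 - 5*(-7)) + 30*(81 - 1*4) = 35*(1 + 35) + 30*(81 - 4) = 35*36 + 30*77 = 1260 + 2310 = 3570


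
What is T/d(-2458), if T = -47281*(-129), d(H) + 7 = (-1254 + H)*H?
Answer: 156391/233951 ≈ 0.66848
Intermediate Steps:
d(H) = -7 + H*(-1254 + H) (d(H) = -7 + (-1254 + H)*H = -7 + H*(-1254 + H))
T = 6099249
T/d(-2458) = 6099249/(-7 + (-2458)² - 1254*(-2458)) = 6099249/(-7 + 6041764 + 3082332) = 6099249/9124089 = 6099249*(1/9124089) = 156391/233951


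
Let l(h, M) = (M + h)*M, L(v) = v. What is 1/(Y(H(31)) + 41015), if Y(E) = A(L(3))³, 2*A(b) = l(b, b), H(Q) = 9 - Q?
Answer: 1/41744 ≈ 2.3956e-5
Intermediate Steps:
l(h, M) = M*(M + h)
A(b) = b² (A(b) = (b*(b + b))/2 = (b*(2*b))/2 = (2*b²)/2 = b²)
Y(E) = 729 (Y(E) = (3²)³ = 9³ = 729)
1/(Y(H(31)) + 41015) = 1/(729 + 41015) = 1/41744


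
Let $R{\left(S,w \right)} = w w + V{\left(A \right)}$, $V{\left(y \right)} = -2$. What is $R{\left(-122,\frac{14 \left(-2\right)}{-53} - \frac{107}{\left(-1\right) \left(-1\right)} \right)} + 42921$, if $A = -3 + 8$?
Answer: $\frac{152402920}{2809} \approx 54255.0$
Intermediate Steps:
$A = 5$
$R{\left(S,w \right)} = -2 + w^{2}$ ($R{\left(S,w \right)} = w w - 2 = w^{2} - 2 = -2 + w^{2}$)
$R{\left(-122,\frac{14 \left(-2\right)}{-53} - \frac{107}{\left(-1\right) \left(-1\right)} \right)} + 42921 = \left(-2 + \left(\frac{14 \left(-2\right)}{-53} - \frac{107}{\left(-1\right) \left(-1\right)}\right)^{2}\right) + 42921 = \left(-2 + \left(\left(-28\right) \left(- \frac{1}{53}\right) - \frac{107}{1}\right)^{2}\right) + 42921 = \left(-2 + \left(\frac{28}{53} - 107\right)^{2}\right) + 42921 = \left(-2 + \left(- \frac{5643}{53}\right)^{2}\right) + 42921 = \left(-2 + \frac{31843449}{2809}\right) + 42921 = \frac{31837831}{2809} + 42921 = \frac{152402920}{2809}$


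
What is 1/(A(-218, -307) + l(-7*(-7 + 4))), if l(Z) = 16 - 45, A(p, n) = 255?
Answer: 1/226 ≈ 0.0044248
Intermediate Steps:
l(Z) = -29
1/(A(-218, -307) + l(-7*(-7 + 4))) = 1/(255 - 29) = 1/226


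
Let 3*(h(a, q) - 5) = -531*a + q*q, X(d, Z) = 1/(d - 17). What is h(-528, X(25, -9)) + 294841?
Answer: 74553985/192 ≈ 3.8830e+5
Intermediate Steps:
X(d, Z) = 1/(-17 + d)
h(a, q) = 5 - 177*a + q**2/3 (h(a, q) = 5 + (-531*a + q*q)/3 = 5 + (-531*a + q**2)/3 = 5 + (q**2 - 531*a)/3 = 5 + (-177*a + q**2/3) = 5 - 177*a + q**2/3)
h(-528, X(25, -9)) + 294841 = (5 - 177*(-528) + (1/(-17 + 25))**2/3) + 294841 = (5 + 93456 + (1/8)**2/3) + 294841 = (5 + 93456 + (1/3)*(1/64)) + 294841 = (5 + 93456 + 1/192) + 294841 = 17944513/192 + 294841 = 74553985/192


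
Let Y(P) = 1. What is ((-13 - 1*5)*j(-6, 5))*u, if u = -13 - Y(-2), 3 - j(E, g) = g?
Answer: -504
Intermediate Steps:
j(E, g) = 3 - g
u = -14 (u = -13 - 1*1 = -13 - 1 = -14)
((-13 - 1*5)*j(-6, 5))*u = ((-13 - 1*5)*(3 - 1*5))*(-14) = ((-13 - 5)*(3 - 5))*(-14) = -18*(-2)*(-14) = 36*(-14) = -504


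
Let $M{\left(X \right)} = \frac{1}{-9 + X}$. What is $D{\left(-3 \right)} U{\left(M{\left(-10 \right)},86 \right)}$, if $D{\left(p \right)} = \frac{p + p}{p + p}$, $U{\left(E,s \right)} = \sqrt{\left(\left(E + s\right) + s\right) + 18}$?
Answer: $\frac{3 \sqrt{7619}}{19} \approx 13.782$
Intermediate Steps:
$U{\left(E,s \right)} = \sqrt{18 + E + 2 s}$ ($U{\left(E,s \right)} = \sqrt{\left(E + 2 s\right) + 18} = \sqrt{18 + E + 2 s}$)
$D{\left(p \right)} = 1$ ($D{\left(p \right)} = \frac{2 p}{2 p} = 2 p \frac{1}{2 p} = 1$)
$D{\left(-3 \right)} U{\left(M{\left(-10 \right)},86 \right)} = 1 \sqrt{18 + \frac{1}{-9 - 10} + 2 \cdot 86} = 1 \sqrt{18 + \frac{1}{-19} + 172} = 1 \sqrt{18 - \frac{1}{19} + 172} = 1 \sqrt{\frac{3609}{19}} = 1 \frac{3 \sqrt{7619}}{19} = \frac{3 \sqrt{7619}}{19}$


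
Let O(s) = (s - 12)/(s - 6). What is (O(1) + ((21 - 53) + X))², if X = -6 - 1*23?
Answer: 86436/25 ≈ 3457.4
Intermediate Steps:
X = -29 (X = -6 - 23 = -29)
O(s) = (-12 + s)/(-6 + s)
(O(1) + ((21 - 53) + X))² = ((-12 + 1)/(-6 + 1) + ((21 - 53) - 29))² = (-11/(-5) + (-32 - 29))² = (-⅕*(-11) - 61)² = (11/5 - 61)² = (-294/5)² = 86436/25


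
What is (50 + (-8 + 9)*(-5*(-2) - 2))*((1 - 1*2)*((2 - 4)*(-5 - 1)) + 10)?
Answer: -116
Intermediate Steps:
(50 + (-8 + 9)*(-5*(-2) - 2))*((1 - 1*2)*((2 - 4)*(-5 - 1)) + 10) = (50 + 1*(10 - 2))*((1 - 2)*(-2*(-6)) + 10) = (50 + 1*8)*(-1*12 + 10) = (50 + 8)*(-12 + 10) = 58*(-2) = -116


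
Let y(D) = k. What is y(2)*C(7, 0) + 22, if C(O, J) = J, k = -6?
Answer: 22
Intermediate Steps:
y(D) = -6
y(2)*C(7, 0) + 22 = -6*0 + 22 = 0 + 22 = 22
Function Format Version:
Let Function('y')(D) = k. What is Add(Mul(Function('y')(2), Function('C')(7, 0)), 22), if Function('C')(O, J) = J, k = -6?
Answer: 22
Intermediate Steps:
Function('y')(D) = -6
Add(Mul(Function('y')(2), Function('C')(7, 0)), 22) = Add(Mul(-6, 0), 22) = Add(0, 22) = 22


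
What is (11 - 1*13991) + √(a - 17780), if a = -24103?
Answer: -13980 + I*√41883 ≈ -13980.0 + 204.65*I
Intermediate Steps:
(11 - 1*13991) + √(a - 17780) = (11 - 1*13991) + √(-24103 - 17780) = (11 - 13991) + √(-41883) = -13980 + I*√41883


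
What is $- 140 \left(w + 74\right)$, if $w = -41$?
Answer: $-4620$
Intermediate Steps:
$- 140 \left(w + 74\right) = - 140 \left(-41 + 74\right) = \left(-140\right) 33 = -4620$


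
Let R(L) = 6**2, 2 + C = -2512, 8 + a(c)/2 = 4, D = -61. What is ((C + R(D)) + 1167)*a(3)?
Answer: 10488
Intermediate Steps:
a(c) = -8 (a(c) = -16 + 2*4 = -16 + 8 = -8)
C = -2514 (C = -2 - 2512 = -2514)
R(L) = 36
((C + R(D)) + 1167)*a(3) = ((-2514 + 36) + 1167)*(-8) = (-2478 + 1167)*(-8) = -1311*(-8) = 10488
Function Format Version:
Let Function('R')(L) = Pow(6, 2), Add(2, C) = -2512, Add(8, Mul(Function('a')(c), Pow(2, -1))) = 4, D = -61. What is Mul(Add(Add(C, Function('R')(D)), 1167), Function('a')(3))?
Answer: 10488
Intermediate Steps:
Function('a')(c) = -8 (Function('a')(c) = Add(-16, Mul(2, 4)) = Add(-16, 8) = -8)
C = -2514 (C = Add(-2, -2512) = -2514)
Function('R')(L) = 36
Mul(Add(Add(C, Function('R')(D)), 1167), Function('a')(3)) = Mul(Add(Add(-2514, 36), 1167), -8) = Mul(Add(-2478, 1167), -8) = Mul(-1311, -8) = 10488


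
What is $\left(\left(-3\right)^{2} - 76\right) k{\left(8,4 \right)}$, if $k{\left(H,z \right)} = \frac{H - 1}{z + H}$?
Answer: $- \frac{469}{12} \approx -39.083$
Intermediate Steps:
$k{\left(H,z \right)} = \frac{-1 + H}{H + z}$
$\left(\left(-3\right)^{2} - 76\right) k{\left(8,4 \right)} = \left(\left(-3\right)^{2} - 76\right) \frac{-1 + 8}{8 + 4} = \left(9 - 76\right) \frac{1}{12} \cdot 7 = - 67 \cdot \frac{1}{12} \cdot 7 = \left(-67\right) \frac{7}{12} = - \frac{469}{12}$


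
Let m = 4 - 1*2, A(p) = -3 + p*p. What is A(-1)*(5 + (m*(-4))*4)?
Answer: 54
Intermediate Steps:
A(p) = -3 + p**2
m = 2 (m = 4 - 2 = 2)
A(-1)*(5 + (m*(-4))*4) = (-3 + (-1)**2)*(5 + (2*(-4))*4) = (-3 + 1)*(5 - 8*4) = -2*(5 - 32) = -2*(-27) = 54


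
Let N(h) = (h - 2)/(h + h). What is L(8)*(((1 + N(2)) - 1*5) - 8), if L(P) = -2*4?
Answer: 96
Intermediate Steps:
N(h) = (-2 + h)/(2*h) (N(h) = (-2 + h)/((2*h)) = (-2 + h)*(1/(2*h)) = (-2 + h)/(2*h))
L(P) = -8
L(8)*(((1 + N(2)) - 1*5) - 8) = -8*(((1 + (½)*(-2 + 2)/2) - 1*5) - 8) = -8*(((1 + (½)*(½)*0) - 5) - 8) = -8*(((1 + 0) - 5) - 8) = -8*((1 - 5) - 8) = -8*(-4 - 8) = -8*(-12) = 96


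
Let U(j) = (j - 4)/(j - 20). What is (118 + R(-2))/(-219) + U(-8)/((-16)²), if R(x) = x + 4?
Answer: -71461/130816 ≈ -0.54627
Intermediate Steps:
U(j) = (-4 + j)/(-20 + j)
R(x) = 4 + x
(118 + R(-2))/(-219) + U(-8)/((-16)²) = (118 + (4 - 2))/(-219) + ((-4 - 8)/(-20 - 8))/((-16)²) = (118 + 2)*(-1/219) + (-12/(-28))/256 = 120*(-1/219) - 1/28*(-12)*(1/256) = -40/73 + (3/7)*(1/256) = -40/73 + 3/1792 = -71461/130816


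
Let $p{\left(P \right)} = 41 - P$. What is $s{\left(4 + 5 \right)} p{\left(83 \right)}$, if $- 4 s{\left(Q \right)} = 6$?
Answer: $63$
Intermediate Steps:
$s{\left(Q \right)} = - \frac{3}{2}$ ($s{\left(Q \right)} = \left(- \frac{1}{4}\right) 6 = - \frac{3}{2}$)
$s{\left(4 + 5 \right)} p{\left(83 \right)} = - \frac{3 \left(41 - 83\right)}{2} = \left(- \frac{3}{2}\right) \left(-42\right) = 63$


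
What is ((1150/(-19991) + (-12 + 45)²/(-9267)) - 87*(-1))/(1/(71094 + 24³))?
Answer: 455299085707140/61752199 ≈ 7.3730e+6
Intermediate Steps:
((1150/(-19991) + (-12 + 45)²/(-9267)) - 87*(-1))/(1/(71094 + 24³)) = ((1150*(-1/19991) + 33²*(-1/9267)) - 1*(-87))/(1/(71094 + 13824)) = ((-1150/19991 + 1089*(-1/9267)) + 87)/(1/84918) = ((-1150/19991 - 363/3089) + 87)/(1/84918) = (-10809083/61752199 + 87)*84918 = (5361632230/61752199)*84918 = 455299085707140/61752199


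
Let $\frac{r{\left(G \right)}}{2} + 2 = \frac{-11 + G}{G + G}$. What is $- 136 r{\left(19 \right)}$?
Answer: $\frac{9248}{19} \approx 486.74$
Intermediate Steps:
$r{\left(G \right)} = -4 + \frac{-11 + G}{G}$ ($r{\left(G \right)} = -4 + 2 \frac{-11 + G}{G + G} = -4 + 2 \frac{-11 + G}{2 G} = -4 + \frac{-11 + G}{G}$)
$- 136 r{\left(19 \right)} = - 136 \left(-3 - \frac{11}{19}\right) = \left(-136\right) \left(- \frac{68}{19}\right) = \frac{9248}{19}$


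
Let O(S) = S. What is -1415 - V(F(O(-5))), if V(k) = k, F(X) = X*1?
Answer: -1410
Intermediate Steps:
F(X) = X
-1415 - V(F(O(-5))) = -1415 - 1*(-5) = -1415 + 5 = -1410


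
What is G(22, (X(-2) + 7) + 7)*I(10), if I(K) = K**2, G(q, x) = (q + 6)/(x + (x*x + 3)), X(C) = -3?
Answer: 560/27 ≈ 20.741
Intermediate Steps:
G(q, x) = (6 + q)/(3 + x + x**2) (G(q, x) = (6 + q)/(x + (x**2 + 3)) = (6 + q)/(x + (3 + x**2)) = (6 + q)/(3 + x + x**2))
G(22, (X(-2) + 7) + 7)*I(10) = ((6 + 22)/(3 + ((-3 + 7) + 7) + ((-3 + 7) + 7)**2))*10**2 = (28/(3 + (4 + 7) + (4 + 7)**2))*100 = (28/(3 + 11 + 11**2))*100 = (28/(3 + 11 + 121))*100 = (28/135)*100 = 560/27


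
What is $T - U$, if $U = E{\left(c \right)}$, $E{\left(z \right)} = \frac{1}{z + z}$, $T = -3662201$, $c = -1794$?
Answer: $- \frac{13139977187}{3588} \approx -3.6622 \cdot 10^{6}$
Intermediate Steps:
$E{\left(z \right)} = \frac{1}{2 z}$
$U = - \frac{1}{3588}$ ($U = \frac{1}{2 \left(-1794\right)} = \frac{1}{2} \left(- \frac{1}{1794}\right) = - \frac{1}{3588} \approx -0.00027871$)
$T - U = -3662201 - - \frac{1}{3588} = -3662201 + \frac{1}{3588} = - \frac{13139977187}{3588}$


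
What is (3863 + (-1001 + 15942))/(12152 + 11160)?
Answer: 4701/5828 ≈ 0.80662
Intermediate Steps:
(3863 + (-1001 + 15942))/(12152 + 11160) = (3863 + 14941)/23312 = 18804*(1/23312) = 4701/5828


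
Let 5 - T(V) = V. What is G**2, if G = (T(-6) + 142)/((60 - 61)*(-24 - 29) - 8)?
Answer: 289/25 ≈ 11.560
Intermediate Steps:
T(V) = 5 - V
G = 17/5 (G = ((5 - 1*(-6)) + 142)/((60 - 61)*(-24 - 29) - 8) = ((5 + 6) + 142)/(-1*(-53) - 8) = (11 + 142)/(53 - 8) = 153/45 = 153*(1/45) = 17/5 ≈ 3.4000)
G**2 = (17/5)**2 = 289/25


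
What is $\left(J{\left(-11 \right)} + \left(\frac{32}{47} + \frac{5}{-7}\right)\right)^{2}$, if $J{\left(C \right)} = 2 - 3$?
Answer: $\frac{115600}{108241} \approx 1.068$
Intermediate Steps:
$J{\left(C \right)} = -1$
$\left(J{\left(-11 \right)} + \left(\frac{32}{47} + \frac{5}{-7}\right)\right)^{2} = \left(-1 + \left(\frac{32}{47} + \frac{5}{-7}\right)\right)^{2} = \left(-1 + \left(32 \cdot \frac{1}{47} + 5 \left(- \frac{1}{7}\right)\right)\right)^{2} = \left(-1 + \left(\frac{32}{47} - \frac{5}{7}\right)\right)^{2} = \left(-1 - \frac{11}{329}\right)^{2} = \left(- \frac{340}{329}\right)^{2} = \frac{115600}{108241}$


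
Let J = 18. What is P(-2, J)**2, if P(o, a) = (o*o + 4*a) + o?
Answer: 5476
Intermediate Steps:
P(o, a) = o + o**2 + 4*a (P(o, a) = (o**2 + 4*a) + o = o + o**2 + 4*a)
P(-2, J)**2 = (-2 + (-2)**2 + 4*18)**2 = (-2 + 4 + 72)**2 = 74**2 = 5476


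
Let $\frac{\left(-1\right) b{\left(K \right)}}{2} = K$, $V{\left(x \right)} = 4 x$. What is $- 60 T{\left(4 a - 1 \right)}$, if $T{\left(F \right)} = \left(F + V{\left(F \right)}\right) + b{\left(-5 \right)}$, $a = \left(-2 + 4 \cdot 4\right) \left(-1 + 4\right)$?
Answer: $-50700$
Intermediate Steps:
$b{\left(K \right)} = - 2 K$
$a = 42$ ($a = \left(-2 + 16\right) 3 = 14 \cdot 3 = 42$)
$T{\left(F \right)} = 10 + 5 F$ ($T{\left(F \right)} = \left(F + 4 F\right) - -10 = 5 F + 10 = 10 + 5 F$)
$- 60 T{\left(4 a - 1 \right)} = - 60 \left(10 + 5 \left(4 \cdot 42 - 1\right)\right) = - 60 \left(10 + 5 \left(168 - 1\right)\right) = - 60 \left(10 + 5 \cdot 167\right) = - 60 \left(10 + 835\right) = \left(-60\right) 845 = -50700$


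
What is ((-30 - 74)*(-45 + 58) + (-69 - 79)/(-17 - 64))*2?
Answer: -218728/81 ≈ -2700.3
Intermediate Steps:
((-30 - 74)*(-45 + 58) + (-69 - 79)/(-17 - 64))*2 = (-104*13 - 148/(-81))*2 = (-1352 - 148*(-1/81))*2 = (-1352 + 148/81)*2 = -109364/81*2 = -218728/81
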